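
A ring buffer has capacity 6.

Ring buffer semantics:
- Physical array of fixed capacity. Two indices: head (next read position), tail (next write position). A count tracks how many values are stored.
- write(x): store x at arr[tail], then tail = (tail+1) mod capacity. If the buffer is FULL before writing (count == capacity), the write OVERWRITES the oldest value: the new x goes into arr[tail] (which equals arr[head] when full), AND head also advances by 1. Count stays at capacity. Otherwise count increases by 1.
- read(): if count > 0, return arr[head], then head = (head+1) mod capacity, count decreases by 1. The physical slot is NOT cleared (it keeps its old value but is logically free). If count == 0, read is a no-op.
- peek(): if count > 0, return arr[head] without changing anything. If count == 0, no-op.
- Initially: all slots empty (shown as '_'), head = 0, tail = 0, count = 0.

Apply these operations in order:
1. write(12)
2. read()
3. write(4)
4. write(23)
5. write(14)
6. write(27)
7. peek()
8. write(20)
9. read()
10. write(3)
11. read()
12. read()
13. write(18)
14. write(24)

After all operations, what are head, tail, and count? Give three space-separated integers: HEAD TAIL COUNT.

After op 1 (write(12)): arr=[12 _ _ _ _ _] head=0 tail=1 count=1
After op 2 (read()): arr=[12 _ _ _ _ _] head=1 tail=1 count=0
After op 3 (write(4)): arr=[12 4 _ _ _ _] head=1 tail=2 count=1
After op 4 (write(23)): arr=[12 4 23 _ _ _] head=1 tail=3 count=2
After op 5 (write(14)): arr=[12 4 23 14 _ _] head=1 tail=4 count=3
After op 6 (write(27)): arr=[12 4 23 14 27 _] head=1 tail=5 count=4
After op 7 (peek()): arr=[12 4 23 14 27 _] head=1 tail=5 count=4
After op 8 (write(20)): arr=[12 4 23 14 27 20] head=1 tail=0 count=5
After op 9 (read()): arr=[12 4 23 14 27 20] head=2 tail=0 count=4
After op 10 (write(3)): arr=[3 4 23 14 27 20] head=2 tail=1 count=5
After op 11 (read()): arr=[3 4 23 14 27 20] head=3 tail=1 count=4
After op 12 (read()): arr=[3 4 23 14 27 20] head=4 tail=1 count=3
After op 13 (write(18)): arr=[3 18 23 14 27 20] head=4 tail=2 count=4
After op 14 (write(24)): arr=[3 18 24 14 27 20] head=4 tail=3 count=5

Answer: 4 3 5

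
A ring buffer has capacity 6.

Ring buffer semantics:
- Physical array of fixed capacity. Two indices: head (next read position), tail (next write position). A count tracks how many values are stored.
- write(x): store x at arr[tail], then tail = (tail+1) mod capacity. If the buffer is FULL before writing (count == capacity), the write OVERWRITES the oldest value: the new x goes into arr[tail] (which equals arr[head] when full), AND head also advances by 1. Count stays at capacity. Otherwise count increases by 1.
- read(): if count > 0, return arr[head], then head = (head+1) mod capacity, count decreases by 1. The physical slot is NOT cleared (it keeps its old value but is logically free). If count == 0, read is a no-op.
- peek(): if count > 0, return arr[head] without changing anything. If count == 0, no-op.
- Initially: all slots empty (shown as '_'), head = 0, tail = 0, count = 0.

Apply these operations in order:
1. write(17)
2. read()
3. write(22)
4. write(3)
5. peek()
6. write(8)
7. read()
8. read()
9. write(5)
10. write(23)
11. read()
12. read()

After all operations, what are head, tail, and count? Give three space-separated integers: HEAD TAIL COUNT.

After op 1 (write(17)): arr=[17 _ _ _ _ _] head=0 tail=1 count=1
After op 2 (read()): arr=[17 _ _ _ _ _] head=1 tail=1 count=0
After op 3 (write(22)): arr=[17 22 _ _ _ _] head=1 tail=2 count=1
After op 4 (write(3)): arr=[17 22 3 _ _ _] head=1 tail=3 count=2
After op 5 (peek()): arr=[17 22 3 _ _ _] head=1 tail=3 count=2
After op 6 (write(8)): arr=[17 22 3 8 _ _] head=1 tail=4 count=3
After op 7 (read()): arr=[17 22 3 8 _ _] head=2 tail=4 count=2
After op 8 (read()): arr=[17 22 3 8 _ _] head=3 tail=4 count=1
After op 9 (write(5)): arr=[17 22 3 8 5 _] head=3 tail=5 count=2
After op 10 (write(23)): arr=[17 22 3 8 5 23] head=3 tail=0 count=3
After op 11 (read()): arr=[17 22 3 8 5 23] head=4 tail=0 count=2
After op 12 (read()): arr=[17 22 3 8 5 23] head=5 tail=0 count=1

Answer: 5 0 1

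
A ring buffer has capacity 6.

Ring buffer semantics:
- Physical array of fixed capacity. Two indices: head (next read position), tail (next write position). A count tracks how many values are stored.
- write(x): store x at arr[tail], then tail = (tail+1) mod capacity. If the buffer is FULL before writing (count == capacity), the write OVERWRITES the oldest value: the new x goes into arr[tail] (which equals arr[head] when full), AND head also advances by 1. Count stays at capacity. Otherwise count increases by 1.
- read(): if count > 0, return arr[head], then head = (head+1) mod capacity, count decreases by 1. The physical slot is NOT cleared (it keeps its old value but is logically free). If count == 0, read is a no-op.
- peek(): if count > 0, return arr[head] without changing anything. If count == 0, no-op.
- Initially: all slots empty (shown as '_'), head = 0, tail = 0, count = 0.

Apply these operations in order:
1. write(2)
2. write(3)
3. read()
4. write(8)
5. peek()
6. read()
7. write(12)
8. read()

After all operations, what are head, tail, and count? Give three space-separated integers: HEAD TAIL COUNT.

After op 1 (write(2)): arr=[2 _ _ _ _ _] head=0 tail=1 count=1
After op 2 (write(3)): arr=[2 3 _ _ _ _] head=0 tail=2 count=2
After op 3 (read()): arr=[2 3 _ _ _ _] head=1 tail=2 count=1
After op 4 (write(8)): arr=[2 3 8 _ _ _] head=1 tail=3 count=2
After op 5 (peek()): arr=[2 3 8 _ _ _] head=1 tail=3 count=2
After op 6 (read()): arr=[2 3 8 _ _ _] head=2 tail=3 count=1
After op 7 (write(12)): arr=[2 3 8 12 _ _] head=2 tail=4 count=2
After op 8 (read()): arr=[2 3 8 12 _ _] head=3 tail=4 count=1

Answer: 3 4 1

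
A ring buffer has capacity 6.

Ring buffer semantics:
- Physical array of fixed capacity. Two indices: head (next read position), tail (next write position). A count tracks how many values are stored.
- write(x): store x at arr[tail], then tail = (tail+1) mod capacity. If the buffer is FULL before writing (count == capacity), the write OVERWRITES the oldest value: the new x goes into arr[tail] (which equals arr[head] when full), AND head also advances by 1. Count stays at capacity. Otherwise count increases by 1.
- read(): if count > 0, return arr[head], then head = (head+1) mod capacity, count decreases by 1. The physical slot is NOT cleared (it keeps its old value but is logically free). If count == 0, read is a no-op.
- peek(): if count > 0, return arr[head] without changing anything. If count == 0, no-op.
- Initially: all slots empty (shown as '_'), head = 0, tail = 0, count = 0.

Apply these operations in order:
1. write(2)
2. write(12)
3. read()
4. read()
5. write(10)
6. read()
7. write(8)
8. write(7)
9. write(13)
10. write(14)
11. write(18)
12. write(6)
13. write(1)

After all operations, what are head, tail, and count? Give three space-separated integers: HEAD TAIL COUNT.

Answer: 4 4 6

Derivation:
After op 1 (write(2)): arr=[2 _ _ _ _ _] head=0 tail=1 count=1
After op 2 (write(12)): arr=[2 12 _ _ _ _] head=0 tail=2 count=2
After op 3 (read()): arr=[2 12 _ _ _ _] head=1 tail=2 count=1
After op 4 (read()): arr=[2 12 _ _ _ _] head=2 tail=2 count=0
After op 5 (write(10)): arr=[2 12 10 _ _ _] head=2 tail=3 count=1
After op 6 (read()): arr=[2 12 10 _ _ _] head=3 tail=3 count=0
After op 7 (write(8)): arr=[2 12 10 8 _ _] head=3 tail=4 count=1
After op 8 (write(7)): arr=[2 12 10 8 7 _] head=3 tail=5 count=2
After op 9 (write(13)): arr=[2 12 10 8 7 13] head=3 tail=0 count=3
After op 10 (write(14)): arr=[14 12 10 8 7 13] head=3 tail=1 count=4
After op 11 (write(18)): arr=[14 18 10 8 7 13] head=3 tail=2 count=5
After op 12 (write(6)): arr=[14 18 6 8 7 13] head=3 tail=3 count=6
After op 13 (write(1)): arr=[14 18 6 1 7 13] head=4 tail=4 count=6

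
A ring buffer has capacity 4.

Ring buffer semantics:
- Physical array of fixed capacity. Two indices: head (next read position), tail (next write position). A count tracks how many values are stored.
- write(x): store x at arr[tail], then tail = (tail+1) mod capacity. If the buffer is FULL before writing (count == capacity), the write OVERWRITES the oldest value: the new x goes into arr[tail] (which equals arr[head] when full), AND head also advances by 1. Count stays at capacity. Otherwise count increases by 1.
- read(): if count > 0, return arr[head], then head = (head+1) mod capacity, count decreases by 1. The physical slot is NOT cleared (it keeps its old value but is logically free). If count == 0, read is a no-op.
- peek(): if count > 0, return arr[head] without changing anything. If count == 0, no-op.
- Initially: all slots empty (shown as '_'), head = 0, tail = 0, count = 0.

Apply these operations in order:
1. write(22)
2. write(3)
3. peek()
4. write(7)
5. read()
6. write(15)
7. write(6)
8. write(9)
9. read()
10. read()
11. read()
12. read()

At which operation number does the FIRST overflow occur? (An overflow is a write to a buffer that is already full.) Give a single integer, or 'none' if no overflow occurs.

After op 1 (write(22)): arr=[22 _ _ _] head=0 tail=1 count=1
After op 2 (write(3)): arr=[22 3 _ _] head=0 tail=2 count=2
After op 3 (peek()): arr=[22 3 _ _] head=0 tail=2 count=2
After op 4 (write(7)): arr=[22 3 7 _] head=0 tail=3 count=3
After op 5 (read()): arr=[22 3 7 _] head=1 tail=3 count=2
After op 6 (write(15)): arr=[22 3 7 15] head=1 tail=0 count=3
After op 7 (write(6)): arr=[6 3 7 15] head=1 tail=1 count=4
After op 8 (write(9)): arr=[6 9 7 15] head=2 tail=2 count=4
After op 9 (read()): arr=[6 9 7 15] head=3 tail=2 count=3
After op 10 (read()): arr=[6 9 7 15] head=0 tail=2 count=2
After op 11 (read()): arr=[6 9 7 15] head=1 tail=2 count=1
After op 12 (read()): arr=[6 9 7 15] head=2 tail=2 count=0

Answer: 8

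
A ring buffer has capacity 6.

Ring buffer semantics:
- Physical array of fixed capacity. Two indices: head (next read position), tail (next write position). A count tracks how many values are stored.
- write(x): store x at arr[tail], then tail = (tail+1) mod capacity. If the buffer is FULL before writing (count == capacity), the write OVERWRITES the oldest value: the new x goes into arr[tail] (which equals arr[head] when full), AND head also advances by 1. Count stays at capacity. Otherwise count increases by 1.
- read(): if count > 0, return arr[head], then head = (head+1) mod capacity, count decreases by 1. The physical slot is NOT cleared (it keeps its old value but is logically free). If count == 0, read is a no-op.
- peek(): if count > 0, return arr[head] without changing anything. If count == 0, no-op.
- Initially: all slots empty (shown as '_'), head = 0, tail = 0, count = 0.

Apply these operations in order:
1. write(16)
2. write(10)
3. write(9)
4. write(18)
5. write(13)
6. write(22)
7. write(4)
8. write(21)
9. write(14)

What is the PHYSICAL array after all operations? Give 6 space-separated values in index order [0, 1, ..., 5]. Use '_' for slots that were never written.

After op 1 (write(16)): arr=[16 _ _ _ _ _] head=0 tail=1 count=1
After op 2 (write(10)): arr=[16 10 _ _ _ _] head=0 tail=2 count=2
After op 3 (write(9)): arr=[16 10 9 _ _ _] head=0 tail=3 count=3
After op 4 (write(18)): arr=[16 10 9 18 _ _] head=0 tail=4 count=4
After op 5 (write(13)): arr=[16 10 9 18 13 _] head=0 tail=5 count=5
After op 6 (write(22)): arr=[16 10 9 18 13 22] head=0 tail=0 count=6
After op 7 (write(4)): arr=[4 10 9 18 13 22] head=1 tail=1 count=6
After op 8 (write(21)): arr=[4 21 9 18 13 22] head=2 tail=2 count=6
After op 9 (write(14)): arr=[4 21 14 18 13 22] head=3 tail=3 count=6

Answer: 4 21 14 18 13 22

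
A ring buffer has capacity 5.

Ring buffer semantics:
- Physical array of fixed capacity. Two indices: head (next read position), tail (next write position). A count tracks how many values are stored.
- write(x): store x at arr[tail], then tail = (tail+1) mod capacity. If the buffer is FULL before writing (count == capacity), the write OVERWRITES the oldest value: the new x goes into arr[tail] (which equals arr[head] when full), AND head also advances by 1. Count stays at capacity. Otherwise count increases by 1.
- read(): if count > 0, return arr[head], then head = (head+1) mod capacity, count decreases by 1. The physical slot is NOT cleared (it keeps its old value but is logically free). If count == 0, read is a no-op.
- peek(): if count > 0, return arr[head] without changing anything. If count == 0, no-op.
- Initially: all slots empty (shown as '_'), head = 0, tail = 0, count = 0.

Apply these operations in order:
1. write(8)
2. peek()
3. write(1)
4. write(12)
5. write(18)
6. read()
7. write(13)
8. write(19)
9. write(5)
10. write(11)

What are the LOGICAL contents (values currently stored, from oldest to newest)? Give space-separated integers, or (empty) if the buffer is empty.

After op 1 (write(8)): arr=[8 _ _ _ _] head=0 tail=1 count=1
After op 2 (peek()): arr=[8 _ _ _ _] head=0 tail=1 count=1
After op 3 (write(1)): arr=[8 1 _ _ _] head=0 tail=2 count=2
After op 4 (write(12)): arr=[8 1 12 _ _] head=0 tail=3 count=3
After op 5 (write(18)): arr=[8 1 12 18 _] head=0 tail=4 count=4
After op 6 (read()): arr=[8 1 12 18 _] head=1 tail=4 count=3
After op 7 (write(13)): arr=[8 1 12 18 13] head=1 tail=0 count=4
After op 8 (write(19)): arr=[19 1 12 18 13] head=1 tail=1 count=5
After op 9 (write(5)): arr=[19 5 12 18 13] head=2 tail=2 count=5
After op 10 (write(11)): arr=[19 5 11 18 13] head=3 tail=3 count=5

Answer: 18 13 19 5 11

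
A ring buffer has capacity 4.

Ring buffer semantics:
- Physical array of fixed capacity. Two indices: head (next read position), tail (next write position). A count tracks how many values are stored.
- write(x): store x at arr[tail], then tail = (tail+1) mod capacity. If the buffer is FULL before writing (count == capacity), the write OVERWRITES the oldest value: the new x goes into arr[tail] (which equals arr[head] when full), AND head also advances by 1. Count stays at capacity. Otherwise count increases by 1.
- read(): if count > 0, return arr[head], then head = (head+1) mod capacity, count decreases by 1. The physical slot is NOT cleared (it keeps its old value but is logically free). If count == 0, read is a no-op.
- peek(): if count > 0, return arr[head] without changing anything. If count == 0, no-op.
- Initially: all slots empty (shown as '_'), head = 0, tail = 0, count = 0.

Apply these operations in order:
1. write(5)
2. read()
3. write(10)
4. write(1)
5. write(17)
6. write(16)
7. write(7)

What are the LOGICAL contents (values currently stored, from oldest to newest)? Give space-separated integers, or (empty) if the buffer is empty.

After op 1 (write(5)): arr=[5 _ _ _] head=0 tail=1 count=1
After op 2 (read()): arr=[5 _ _ _] head=1 tail=1 count=0
After op 3 (write(10)): arr=[5 10 _ _] head=1 tail=2 count=1
After op 4 (write(1)): arr=[5 10 1 _] head=1 tail=3 count=2
After op 5 (write(17)): arr=[5 10 1 17] head=1 tail=0 count=3
After op 6 (write(16)): arr=[16 10 1 17] head=1 tail=1 count=4
After op 7 (write(7)): arr=[16 7 1 17] head=2 tail=2 count=4

Answer: 1 17 16 7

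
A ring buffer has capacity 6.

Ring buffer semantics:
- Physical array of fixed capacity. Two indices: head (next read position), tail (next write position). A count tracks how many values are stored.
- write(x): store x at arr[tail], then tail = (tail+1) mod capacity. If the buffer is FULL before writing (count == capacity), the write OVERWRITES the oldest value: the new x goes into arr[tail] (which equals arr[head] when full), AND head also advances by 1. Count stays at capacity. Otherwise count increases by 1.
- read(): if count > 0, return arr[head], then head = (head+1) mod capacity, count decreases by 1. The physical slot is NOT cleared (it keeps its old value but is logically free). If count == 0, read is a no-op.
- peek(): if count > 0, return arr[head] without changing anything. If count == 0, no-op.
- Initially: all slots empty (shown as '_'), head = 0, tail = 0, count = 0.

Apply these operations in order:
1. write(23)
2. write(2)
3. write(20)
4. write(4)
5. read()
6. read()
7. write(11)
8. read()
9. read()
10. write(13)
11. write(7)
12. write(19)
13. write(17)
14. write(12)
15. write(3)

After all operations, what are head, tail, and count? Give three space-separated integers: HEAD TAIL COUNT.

Answer: 5 5 6

Derivation:
After op 1 (write(23)): arr=[23 _ _ _ _ _] head=0 tail=1 count=1
After op 2 (write(2)): arr=[23 2 _ _ _ _] head=0 tail=2 count=2
After op 3 (write(20)): arr=[23 2 20 _ _ _] head=0 tail=3 count=3
After op 4 (write(4)): arr=[23 2 20 4 _ _] head=0 tail=4 count=4
After op 5 (read()): arr=[23 2 20 4 _ _] head=1 tail=4 count=3
After op 6 (read()): arr=[23 2 20 4 _ _] head=2 tail=4 count=2
After op 7 (write(11)): arr=[23 2 20 4 11 _] head=2 tail=5 count=3
After op 8 (read()): arr=[23 2 20 4 11 _] head=3 tail=5 count=2
After op 9 (read()): arr=[23 2 20 4 11 _] head=4 tail=5 count=1
After op 10 (write(13)): arr=[23 2 20 4 11 13] head=4 tail=0 count=2
After op 11 (write(7)): arr=[7 2 20 4 11 13] head=4 tail=1 count=3
After op 12 (write(19)): arr=[7 19 20 4 11 13] head=4 tail=2 count=4
After op 13 (write(17)): arr=[7 19 17 4 11 13] head=4 tail=3 count=5
After op 14 (write(12)): arr=[7 19 17 12 11 13] head=4 tail=4 count=6
After op 15 (write(3)): arr=[7 19 17 12 3 13] head=5 tail=5 count=6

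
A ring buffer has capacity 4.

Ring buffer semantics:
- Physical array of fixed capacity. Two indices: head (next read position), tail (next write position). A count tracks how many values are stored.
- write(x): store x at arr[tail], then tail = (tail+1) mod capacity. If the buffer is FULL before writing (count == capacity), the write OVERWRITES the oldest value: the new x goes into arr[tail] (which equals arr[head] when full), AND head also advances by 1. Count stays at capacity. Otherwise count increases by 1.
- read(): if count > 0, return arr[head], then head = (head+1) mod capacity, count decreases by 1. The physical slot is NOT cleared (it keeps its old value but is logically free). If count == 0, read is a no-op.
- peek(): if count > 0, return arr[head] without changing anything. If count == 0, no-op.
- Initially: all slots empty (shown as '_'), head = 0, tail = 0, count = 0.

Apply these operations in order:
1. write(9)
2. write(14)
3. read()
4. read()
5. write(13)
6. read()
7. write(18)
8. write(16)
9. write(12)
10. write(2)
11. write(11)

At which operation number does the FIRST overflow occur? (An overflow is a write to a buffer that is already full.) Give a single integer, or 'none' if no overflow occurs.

Answer: 11

Derivation:
After op 1 (write(9)): arr=[9 _ _ _] head=0 tail=1 count=1
After op 2 (write(14)): arr=[9 14 _ _] head=0 tail=2 count=2
After op 3 (read()): arr=[9 14 _ _] head=1 tail=2 count=1
After op 4 (read()): arr=[9 14 _ _] head=2 tail=2 count=0
After op 5 (write(13)): arr=[9 14 13 _] head=2 tail=3 count=1
After op 6 (read()): arr=[9 14 13 _] head=3 tail=3 count=0
After op 7 (write(18)): arr=[9 14 13 18] head=3 tail=0 count=1
After op 8 (write(16)): arr=[16 14 13 18] head=3 tail=1 count=2
After op 9 (write(12)): arr=[16 12 13 18] head=3 tail=2 count=3
After op 10 (write(2)): arr=[16 12 2 18] head=3 tail=3 count=4
After op 11 (write(11)): arr=[16 12 2 11] head=0 tail=0 count=4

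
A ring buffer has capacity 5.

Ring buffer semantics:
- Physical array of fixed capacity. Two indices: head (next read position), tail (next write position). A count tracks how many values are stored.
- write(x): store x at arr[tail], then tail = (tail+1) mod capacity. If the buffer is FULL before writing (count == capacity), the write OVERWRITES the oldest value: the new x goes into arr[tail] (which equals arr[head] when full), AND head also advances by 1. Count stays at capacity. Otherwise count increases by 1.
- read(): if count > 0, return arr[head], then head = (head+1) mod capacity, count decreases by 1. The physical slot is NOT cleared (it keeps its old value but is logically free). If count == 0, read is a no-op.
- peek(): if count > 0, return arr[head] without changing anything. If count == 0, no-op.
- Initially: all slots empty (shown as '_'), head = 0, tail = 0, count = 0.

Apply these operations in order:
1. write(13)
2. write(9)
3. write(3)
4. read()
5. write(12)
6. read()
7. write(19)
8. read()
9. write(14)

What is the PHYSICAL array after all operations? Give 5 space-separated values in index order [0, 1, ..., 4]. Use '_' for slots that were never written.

Answer: 14 9 3 12 19

Derivation:
After op 1 (write(13)): arr=[13 _ _ _ _] head=0 tail=1 count=1
After op 2 (write(9)): arr=[13 9 _ _ _] head=0 tail=2 count=2
After op 3 (write(3)): arr=[13 9 3 _ _] head=0 tail=3 count=3
After op 4 (read()): arr=[13 9 3 _ _] head=1 tail=3 count=2
After op 5 (write(12)): arr=[13 9 3 12 _] head=1 tail=4 count=3
After op 6 (read()): arr=[13 9 3 12 _] head=2 tail=4 count=2
After op 7 (write(19)): arr=[13 9 3 12 19] head=2 tail=0 count=3
After op 8 (read()): arr=[13 9 3 12 19] head=3 tail=0 count=2
After op 9 (write(14)): arr=[14 9 3 12 19] head=3 tail=1 count=3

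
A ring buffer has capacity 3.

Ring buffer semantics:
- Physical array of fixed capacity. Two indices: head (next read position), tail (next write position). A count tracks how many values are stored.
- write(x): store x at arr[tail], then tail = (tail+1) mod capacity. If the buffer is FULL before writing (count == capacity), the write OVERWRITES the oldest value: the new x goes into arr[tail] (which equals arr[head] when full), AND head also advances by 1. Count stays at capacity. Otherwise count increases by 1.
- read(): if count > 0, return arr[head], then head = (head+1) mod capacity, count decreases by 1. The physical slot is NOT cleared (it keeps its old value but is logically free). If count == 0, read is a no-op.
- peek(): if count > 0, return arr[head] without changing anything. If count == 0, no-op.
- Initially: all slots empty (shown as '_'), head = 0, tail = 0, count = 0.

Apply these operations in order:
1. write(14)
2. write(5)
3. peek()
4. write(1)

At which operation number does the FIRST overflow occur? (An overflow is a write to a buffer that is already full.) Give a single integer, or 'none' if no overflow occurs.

After op 1 (write(14)): arr=[14 _ _] head=0 tail=1 count=1
After op 2 (write(5)): arr=[14 5 _] head=0 tail=2 count=2
After op 3 (peek()): arr=[14 5 _] head=0 tail=2 count=2
After op 4 (write(1)): arr=[14 5 1] head=0 tail=0 count=3

Answer: none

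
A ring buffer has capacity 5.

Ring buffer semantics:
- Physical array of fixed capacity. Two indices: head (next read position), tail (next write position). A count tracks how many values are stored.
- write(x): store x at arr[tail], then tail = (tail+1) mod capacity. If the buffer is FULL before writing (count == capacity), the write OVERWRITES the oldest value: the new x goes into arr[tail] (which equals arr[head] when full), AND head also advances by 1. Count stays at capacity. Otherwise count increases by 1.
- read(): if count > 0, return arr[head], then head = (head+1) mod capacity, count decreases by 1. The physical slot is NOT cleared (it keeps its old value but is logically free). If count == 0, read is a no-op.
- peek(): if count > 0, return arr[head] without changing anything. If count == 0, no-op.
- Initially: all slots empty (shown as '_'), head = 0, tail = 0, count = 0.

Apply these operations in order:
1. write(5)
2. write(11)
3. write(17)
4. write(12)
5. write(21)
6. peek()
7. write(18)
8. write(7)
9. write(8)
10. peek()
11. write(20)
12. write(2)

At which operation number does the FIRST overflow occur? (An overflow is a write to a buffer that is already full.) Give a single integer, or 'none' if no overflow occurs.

After op 1 (write(5)): arr=[5 _ _ _ _] head=0 tail=1 count=1
After op 2 (write(11)): arr=[5 11 _ _ _] head=0 tail=2 count=2
After op 3 (write(17)): arr=[5 11 17 _ _] head=0 tail=3 count=3
After op 4 (write(12)): arr=[5 11 17 12 _] head=0 tail=4 count=4
After op 5 (write(21)): arr=[5 11 17 12 21] head=0 tail=0 count=5
After op 6 (peek()): arr=[5 11 17 12 21] head=0 tail=0 count=5
After op 7 (write(18)): arr=[18 11 17 12 21] head=1 tail=1 count=5
After op 8 (write(7)): arr=[18 7 17 12 21] head=2 tail=2 count=5
After op 9 (write(8)): arr=[18 7 8 12 21] head=3 tail=3 count=5
After op 10 (peek()): arr=[18 7 8 12 21] head=3 tail=3 count=5
After op 11 (write(20)): arr=[18 7 8 20 21] head=4 tail=4 count=5
After op 12 (write(2)): arr=[18 7 8 20 2] head=0 tail=0 count=5

Answer: 7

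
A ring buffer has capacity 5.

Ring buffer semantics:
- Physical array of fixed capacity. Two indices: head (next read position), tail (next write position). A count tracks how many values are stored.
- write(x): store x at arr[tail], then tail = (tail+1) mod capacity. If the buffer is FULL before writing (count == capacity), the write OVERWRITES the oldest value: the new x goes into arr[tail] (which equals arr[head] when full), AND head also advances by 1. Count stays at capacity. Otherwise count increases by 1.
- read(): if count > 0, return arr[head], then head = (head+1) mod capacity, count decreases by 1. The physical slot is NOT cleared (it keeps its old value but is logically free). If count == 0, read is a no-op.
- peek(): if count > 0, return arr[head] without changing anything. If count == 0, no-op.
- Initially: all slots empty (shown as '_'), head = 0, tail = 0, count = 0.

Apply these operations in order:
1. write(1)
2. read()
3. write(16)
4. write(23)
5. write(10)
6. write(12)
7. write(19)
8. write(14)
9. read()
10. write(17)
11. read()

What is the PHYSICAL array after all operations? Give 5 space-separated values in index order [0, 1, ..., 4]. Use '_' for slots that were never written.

Answer: 19 14 17 10 12

Derivation:
After op 1 (write(1)): arr=[1 _ _ _ _] head=0 tail=1 count=1
After op 2 (read()): arr=[1 _ _ _ _] head=1 tail=1 count=0
After op 3 (write(16)): arr=[1 16 _ _ _] head=1 tail=2 count=1
After op 4 (write(23)): arr=[1 16 23 _ _] head=1 tail=3 count=2
After op 5 (write(10)): arr=[1 16 23 10 _] head=1 tail=4 count=3
After op 6 (write(12)): arr=[1 16 23 10 12] head=1 tail=0 count=4
After op 7 (write(19)): arr=[19 16 23 10 12] head=1 tail=1 count=5
After op 8 (write(14)): arr=[19 14 23 10 12] head=2 tail=2 count=5
After op 9 (read()): arr=[19 14 23 10 12] head=3 tail=2 count=4
After op 10 (write(17)): arr=[19 14 17 10 12] head=3 tail=3 count=5
After op 11 (read()): arr=[19 14 17 10 12] head=4 tail=3 count=4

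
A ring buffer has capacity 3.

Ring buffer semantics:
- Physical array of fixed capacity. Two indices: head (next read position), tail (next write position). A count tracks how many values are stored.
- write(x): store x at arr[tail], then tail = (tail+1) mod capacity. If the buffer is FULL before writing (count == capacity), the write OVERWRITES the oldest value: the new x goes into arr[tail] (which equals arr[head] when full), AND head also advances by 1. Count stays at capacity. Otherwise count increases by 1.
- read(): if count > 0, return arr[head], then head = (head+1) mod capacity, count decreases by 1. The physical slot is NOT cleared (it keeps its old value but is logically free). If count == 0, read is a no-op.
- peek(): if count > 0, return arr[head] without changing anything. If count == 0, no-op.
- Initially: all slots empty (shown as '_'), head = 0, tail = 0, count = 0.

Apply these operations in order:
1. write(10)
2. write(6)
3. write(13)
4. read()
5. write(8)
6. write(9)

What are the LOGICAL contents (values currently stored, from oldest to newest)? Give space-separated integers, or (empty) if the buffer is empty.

Answer: 13 8 9

Derivation:
After op 1 (write(10)): arr=[10 _ _] head=0 tail=1 count=1
After op 2 (write(6)): arr=[10 6 _] head=0 tail=2 count=2
After op 3 (write(13)): arr=[10 6 13] head=0 tail=0 count=3
After op 4 (read()): arr=[10 6 13] head=1 tail=0 count=2
After op 5 (write(8)): arr=[8 6 13] head=1 tail=1 count=3
After op 6 (write(9)): arr=[8 9 13] head=2 tail=2 count=3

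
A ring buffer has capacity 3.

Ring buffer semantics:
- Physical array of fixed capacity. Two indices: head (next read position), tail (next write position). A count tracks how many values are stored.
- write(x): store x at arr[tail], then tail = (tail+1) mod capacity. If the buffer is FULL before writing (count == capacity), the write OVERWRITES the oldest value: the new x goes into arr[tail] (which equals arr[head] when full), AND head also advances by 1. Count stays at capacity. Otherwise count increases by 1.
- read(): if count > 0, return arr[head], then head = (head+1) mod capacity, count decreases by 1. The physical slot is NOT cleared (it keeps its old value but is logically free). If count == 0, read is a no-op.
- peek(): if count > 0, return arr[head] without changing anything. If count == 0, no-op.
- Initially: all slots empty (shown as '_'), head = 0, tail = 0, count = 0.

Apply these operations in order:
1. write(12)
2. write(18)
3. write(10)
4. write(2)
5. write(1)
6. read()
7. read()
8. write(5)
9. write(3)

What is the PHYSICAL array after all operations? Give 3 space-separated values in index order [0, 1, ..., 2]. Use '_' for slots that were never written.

After op 1 (write(12)): arr=[12 _ _] head=0 tail=1 count=1
After op 2 (write(18)): arr=[12 18 _] head=0 tail=2 count=2
After op 3 (write(10)): arr=[12 18 10] head=0 tail=0 count=3
After op 4 (write(2)): arr=[2 18 10] head=1 tail=1 count=3
After op 5 (write(1)): arr=[2 1 10] head=2 tail=2 count=3
After op 6 (read()): arr=[2 1 10] head=0 tail=2 count=2
After op 7 (read()): arr=[2 1 10] head=1 tail=2 count=1
After op 8 (write(5)): arr=[2 1 5] head=1 tail=0 count=2
After op 9 (write(3)): arr=[3 1 5] head=1 tail=1 count=3

Answer: 3 1 5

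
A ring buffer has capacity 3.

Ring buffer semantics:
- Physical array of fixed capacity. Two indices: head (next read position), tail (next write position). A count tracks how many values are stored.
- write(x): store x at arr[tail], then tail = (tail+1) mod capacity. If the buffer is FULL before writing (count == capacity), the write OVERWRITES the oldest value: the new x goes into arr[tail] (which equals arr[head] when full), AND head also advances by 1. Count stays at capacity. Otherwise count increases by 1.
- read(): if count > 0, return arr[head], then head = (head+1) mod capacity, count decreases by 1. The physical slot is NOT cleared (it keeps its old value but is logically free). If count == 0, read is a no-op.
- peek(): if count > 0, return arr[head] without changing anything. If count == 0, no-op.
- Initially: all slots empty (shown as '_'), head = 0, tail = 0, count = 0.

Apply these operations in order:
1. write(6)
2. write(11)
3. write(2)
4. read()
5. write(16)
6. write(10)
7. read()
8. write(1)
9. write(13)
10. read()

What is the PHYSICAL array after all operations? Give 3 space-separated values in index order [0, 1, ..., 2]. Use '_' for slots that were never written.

Answer: 13 10 1

Derivation:
After op 1 (write(6)): arr=[6 _ _] head=0 tail=1 count=1
After op 2 (write(11)): arr=[6 11 _] head=0 tail=2 count=2
After op 3 (write(2)): arr=[6 11 2] head=0 tail=0 count=3
After op 4 (read()): arr=[6 11 2] head=1 tail=0 count=2
After op 5 (write(16)): arr=[16 11 2] head=1 tail=1 count=3
After op 6 (write(10)): arr=[16 10 2] head=2 tail=2 count=3
After op 7 (read()): arr=[16 10 2] head=0 tail=2 count=2
After op 8 (write(1)): arr=[16 10 1] head=0 tail=0 count=3
After op 9 (write(13)): arr=[13 10 1] head=1 tail=1 count=3
After op 10 (read()): arr=[13 10 1] head=2 tail=1 count=2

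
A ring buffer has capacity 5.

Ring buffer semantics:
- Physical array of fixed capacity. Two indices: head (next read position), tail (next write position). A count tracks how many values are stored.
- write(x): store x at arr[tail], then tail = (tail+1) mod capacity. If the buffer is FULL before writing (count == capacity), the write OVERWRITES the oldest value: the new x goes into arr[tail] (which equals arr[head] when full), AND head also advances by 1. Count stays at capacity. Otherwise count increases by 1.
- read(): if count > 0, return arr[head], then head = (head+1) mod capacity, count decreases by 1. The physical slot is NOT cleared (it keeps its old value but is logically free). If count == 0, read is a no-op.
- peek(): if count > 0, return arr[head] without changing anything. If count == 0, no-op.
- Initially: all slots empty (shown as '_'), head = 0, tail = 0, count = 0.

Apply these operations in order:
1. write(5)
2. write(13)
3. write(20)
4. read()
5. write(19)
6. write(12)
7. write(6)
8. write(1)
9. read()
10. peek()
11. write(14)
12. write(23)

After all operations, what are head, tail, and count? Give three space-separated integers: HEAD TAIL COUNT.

Answer: 4 4 5

Derivation:
After op 1 (write(5)): arr=[5 _ _ _ _] head=0 tail=1 count=1
After op 2 (write(13)): arr=[5 13 _ _ _] head=0 tail=2 count=2
After op 3 (write(20)): arr=[5 13 20 _ _] head=0 tail=3 count=3
After op 4 (read()): arr=[5 13 20 _ _] head=1 tail=3 count=2
After op 5 (write(19)): arr=[5 13 20 19 _] head=1 tail=4 count=3
After op 6 (write(12)): arr=[5 13 20 19 12] head=1 tail=0 count=4
After op 7 (write(6)): arr=[6 13 20 19 12] head=1 tail=1 count=5
After op 8 (write(1)): arr=[6 1 20 19 12] head=2 tail=2 count=5
After op 9 (read()): arr=[6 1 20 19 12] head=3 tail=2 count=4
After op 10 (peek()): arr=[6 1 20 19 12] head=3 tail=2 count=4
After op 11 (write(14)): arr=[6 1 14 19 12] head=3 tail=3 count=5
After op 12 (write(23)): arr=[6 1 14 23 12] head=4 tail=4 count=5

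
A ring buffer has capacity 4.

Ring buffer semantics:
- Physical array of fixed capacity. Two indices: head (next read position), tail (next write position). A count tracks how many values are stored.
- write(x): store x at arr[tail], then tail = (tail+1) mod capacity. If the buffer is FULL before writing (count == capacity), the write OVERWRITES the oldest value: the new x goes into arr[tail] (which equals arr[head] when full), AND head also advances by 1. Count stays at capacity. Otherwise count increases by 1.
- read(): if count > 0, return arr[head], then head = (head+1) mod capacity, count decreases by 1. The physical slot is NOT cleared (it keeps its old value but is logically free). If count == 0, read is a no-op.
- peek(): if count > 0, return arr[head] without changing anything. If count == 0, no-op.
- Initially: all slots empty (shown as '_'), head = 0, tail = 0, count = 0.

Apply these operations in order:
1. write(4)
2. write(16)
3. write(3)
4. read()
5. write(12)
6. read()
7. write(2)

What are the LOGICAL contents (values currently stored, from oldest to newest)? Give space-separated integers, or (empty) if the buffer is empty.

Answer: 3 12 2

Derivation:
After op 1 (write(4)): arr=[4 _ _ _] head=0 tail=1 count=1
After op 2 (write(16)): arr=[4 16 _ _] head=0 tail=2 count=2
After op 3 (write(3)): arr=[4 16 3 _] head=0 tail=3 count=3
After op 4 (read()): arr=[4 16 3 _] head=1 tail=3 count=2
After op 5 (write(12)): arr=[4 16 3 12] head=1 tail=0 count=3
After op 6 (read()): arr=[4 16 3 12] head=2 tail=0 count=2
After op 7 (write(2)): arr=[2 16 3 12] head=2 tail=1 count=3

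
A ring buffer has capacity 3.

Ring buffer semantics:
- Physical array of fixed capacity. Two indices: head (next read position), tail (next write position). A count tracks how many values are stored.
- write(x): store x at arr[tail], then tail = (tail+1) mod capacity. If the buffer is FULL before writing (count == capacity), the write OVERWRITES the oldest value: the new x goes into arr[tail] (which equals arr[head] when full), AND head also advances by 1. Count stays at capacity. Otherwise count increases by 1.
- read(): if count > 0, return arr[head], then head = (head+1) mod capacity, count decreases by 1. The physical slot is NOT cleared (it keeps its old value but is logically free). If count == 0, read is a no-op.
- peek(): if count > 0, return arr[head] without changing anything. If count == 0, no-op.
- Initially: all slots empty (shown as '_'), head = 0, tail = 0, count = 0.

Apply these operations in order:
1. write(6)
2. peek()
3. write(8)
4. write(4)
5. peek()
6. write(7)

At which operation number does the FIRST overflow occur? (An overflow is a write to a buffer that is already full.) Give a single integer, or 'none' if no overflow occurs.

Answer: 6

Derivation:
After op 1 (write(6)): arr=[6 _ _] head=0 tail=1 count=1
After op 2 (peek()): arr=[6 _ _] head=0 tail=1 count=1
After op 3 (write(8)): arr=[6 8 _] head=0 tail=2 count=2
After op 4 (write(4)): arr=[6 8 4] head=0 tail=0 count=3
After op 5 (peek()): arr=[6 8 4] head=0 tail=0 count=3
After op 6 (write(7)): arr=[7 8 4] head=1 tail=1 count=3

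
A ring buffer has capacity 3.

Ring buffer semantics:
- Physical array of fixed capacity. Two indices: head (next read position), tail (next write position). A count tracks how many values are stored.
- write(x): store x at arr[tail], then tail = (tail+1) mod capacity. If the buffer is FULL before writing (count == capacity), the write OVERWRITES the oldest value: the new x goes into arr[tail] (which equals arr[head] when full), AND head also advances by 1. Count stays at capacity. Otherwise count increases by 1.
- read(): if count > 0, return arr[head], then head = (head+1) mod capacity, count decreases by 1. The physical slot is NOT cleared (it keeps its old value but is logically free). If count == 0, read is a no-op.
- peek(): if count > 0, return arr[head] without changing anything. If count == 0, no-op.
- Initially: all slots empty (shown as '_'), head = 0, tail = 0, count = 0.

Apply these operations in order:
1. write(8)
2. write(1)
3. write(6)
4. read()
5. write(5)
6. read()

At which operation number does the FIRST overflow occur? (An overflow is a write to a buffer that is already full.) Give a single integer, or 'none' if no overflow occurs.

After op 1 (write(8)): arr=[8 _ _] head=0 tail=1 count=1
After op 2 (write(1)): arr=[8 1 _] head=0 tail=2 count=2
After op 3 (write(6)): arr=[8 1 6] head=0 tail=0 count=3
After op 4 (read()): arr=[8 1 6] head=1 tail=0 count=2
After op 5 (write(5)): arr=[5 1 6] head=1 tail=1 count=3
After op 6 (read()): arr=[5 1 6] head=2 tail=1 count=2

Answer: none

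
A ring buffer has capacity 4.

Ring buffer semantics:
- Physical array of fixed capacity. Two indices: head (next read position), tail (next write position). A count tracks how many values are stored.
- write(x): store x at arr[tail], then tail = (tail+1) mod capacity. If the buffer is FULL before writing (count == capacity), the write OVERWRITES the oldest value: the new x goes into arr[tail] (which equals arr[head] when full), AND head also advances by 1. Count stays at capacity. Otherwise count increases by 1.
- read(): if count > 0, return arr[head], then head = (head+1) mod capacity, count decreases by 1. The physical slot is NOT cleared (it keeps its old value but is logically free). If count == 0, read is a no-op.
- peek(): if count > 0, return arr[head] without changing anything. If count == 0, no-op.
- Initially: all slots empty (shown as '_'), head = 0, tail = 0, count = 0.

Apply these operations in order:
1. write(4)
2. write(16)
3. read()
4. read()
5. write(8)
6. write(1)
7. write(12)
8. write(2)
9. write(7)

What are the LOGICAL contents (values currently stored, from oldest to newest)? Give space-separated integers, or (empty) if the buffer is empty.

Answer: 1 12 2 7

Derivation:
After op 1 (write(4)): arr=[4 _ _ _] head=0 tail=1 count=1
After op 2 (write(16)): arr=[4 16 _ _] head=0 tail=2 count=2
After op 3 (read()): arr=[4 16 _ _] head=1 tail=2 count=1
After op 4 (read()): arr=[4 16 _ _] head=2 tail=2 count=0
After op 5 (write(8)): arr=[4 16 8 _] head=2 tail=3 count=1
After op 6 (write(1)): arr=[4 16 8 1] head=2 tail=0 count=2
After op 7 (write(12)): arr=[12 16 8 1] head=2 tail=1 count=3
After op 8 (write(2)): arr=[12 2 8 1] head=2 tail=2 count=4
After op 9 (write(7)): arr=[12 2 7 1] head=3 tail=3 count=4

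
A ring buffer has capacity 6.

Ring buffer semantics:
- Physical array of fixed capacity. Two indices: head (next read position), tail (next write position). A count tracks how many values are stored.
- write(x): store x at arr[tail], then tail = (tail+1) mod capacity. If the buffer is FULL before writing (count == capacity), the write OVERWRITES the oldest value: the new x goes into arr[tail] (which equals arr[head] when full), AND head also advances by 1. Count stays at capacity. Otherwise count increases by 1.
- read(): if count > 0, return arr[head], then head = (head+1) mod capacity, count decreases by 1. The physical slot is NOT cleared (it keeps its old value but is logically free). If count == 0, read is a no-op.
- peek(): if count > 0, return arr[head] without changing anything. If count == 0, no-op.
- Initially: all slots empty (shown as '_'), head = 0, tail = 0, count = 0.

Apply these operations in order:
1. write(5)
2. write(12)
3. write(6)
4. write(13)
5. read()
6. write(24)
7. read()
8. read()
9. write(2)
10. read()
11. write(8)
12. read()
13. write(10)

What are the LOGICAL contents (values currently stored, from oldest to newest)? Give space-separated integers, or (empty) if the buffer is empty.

After op 1 (write(5)): arr=[5 _ _ _ _ _] head=0 tail=1 count=1
After op 2 (write(12)): arr=[5 12 _ _ _ _] head=0 tail=2 count=2
After op 3 (write(6)): arr=[5 12 6 _ _ _] head=0 tail=3 count=3
After op 4 (write(13)): arr=[5 12 6 13 _ _] head=0 tail=4 count=4
After op 5 (read()): arr=[5 12 6 13 _ _] head=1 tail=4 count=3
After op 6 (write(24)): arr=[5 12 6 13 24 _] head=1 tail=5 count=4
After op 7 (read()): arr=[5 12 6 13 24 _] head=2 tail=5 count=3
After op 8 (read()): arr=[5 12 6 13 24 _] head=3 tail=5 count=2
After op 9 (write(2)): arr=[5 12 6 13 24 2] head=3 tail=0 count=3
After op 10 (read()): arr=[5 12 6 13 24 2] head=4 tail=0 count=2
After op 11 (write(8)): arr=[8 12 6 13 24 2] head=4 tail=1 count=3
After op 12 (read()): arr=[8 12 6 13 24 2] head=5 tail=1 count=2
After op 13 (write(10)): arr=[8 10 6 13 24 2] head=5 tail=2 count=3

Answer: 2 8 10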